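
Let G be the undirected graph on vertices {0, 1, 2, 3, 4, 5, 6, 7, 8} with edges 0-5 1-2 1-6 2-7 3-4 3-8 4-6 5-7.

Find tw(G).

A width-1 tree decomposition is:
Bags: B1 = {3, 8}  B2 = {3, 4}  B3 = {4, 6}  B4 = {1, 6}  B5 = {1, 2}  B6 = {2, 7}  B7 = {5, 7}  B8 = {0, 5}
Tree: B1–B2, B2–B3, B3–B4, B4–B5, B5–B6, B6–B7, B7–B8
Each bag holds 2 vertices, so the decomposition has width 1, which upper-bounds the treewidth. Any graph with an edge has treewidth ≥ 1, and G has the edge 8–3. Hence tw(G) = 1 exactly.

1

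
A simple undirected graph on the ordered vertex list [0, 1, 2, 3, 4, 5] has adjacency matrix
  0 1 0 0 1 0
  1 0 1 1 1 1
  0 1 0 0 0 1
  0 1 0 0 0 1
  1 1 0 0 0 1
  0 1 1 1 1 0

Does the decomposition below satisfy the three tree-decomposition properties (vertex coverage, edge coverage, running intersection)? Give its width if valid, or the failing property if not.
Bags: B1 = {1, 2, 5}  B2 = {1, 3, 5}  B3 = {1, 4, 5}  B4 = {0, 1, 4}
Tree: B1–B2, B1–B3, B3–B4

Yes; width 2.

Every vertex of G appears in some bag (union = {0, 1, 2, 3, 4, 5}); every edge is covered by a bag; and for each vertex v the set of bags containing v is connected in the bag tree. The decomposition is therefore valid. The largest bag has 3 vertices, so the width is 2.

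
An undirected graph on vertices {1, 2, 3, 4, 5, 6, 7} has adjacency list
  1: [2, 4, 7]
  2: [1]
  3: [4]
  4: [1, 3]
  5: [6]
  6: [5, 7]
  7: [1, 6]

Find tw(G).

1

A width-1 tree decomposition is:
Bags: B1 = {6, 7}  B2 = {1, 7}  B3 = {1, 2}  B4 = {1, 4}  B5 = {3, 4}  B6 = {5, 6}
Tree: B1–B2, B2–B3, B3–B4, B4–B5, B1–B6
Every bag has size at most 2, so the width is 2 − 1 = 1 and tw(G) ≤ 1. Since G has at least one edge (e.g. 7–6), it is not an edgeless graph, so tw(G) ≥ 1. Combining the bounds, tw(G) = 1.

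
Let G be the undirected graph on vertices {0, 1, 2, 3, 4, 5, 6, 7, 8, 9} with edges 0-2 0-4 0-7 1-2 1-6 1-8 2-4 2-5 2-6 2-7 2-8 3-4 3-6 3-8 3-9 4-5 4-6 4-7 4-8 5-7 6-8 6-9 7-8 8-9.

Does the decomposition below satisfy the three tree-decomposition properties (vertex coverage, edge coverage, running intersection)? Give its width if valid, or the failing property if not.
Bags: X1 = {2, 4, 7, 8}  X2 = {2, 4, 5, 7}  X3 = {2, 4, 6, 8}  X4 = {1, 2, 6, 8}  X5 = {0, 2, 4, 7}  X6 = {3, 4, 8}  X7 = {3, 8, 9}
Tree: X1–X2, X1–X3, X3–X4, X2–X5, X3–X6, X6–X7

A tree decomposition must satisfy three properties: every vertex lies in some bag; for every edge, both endpoints lie together in some bag; and for every vertex, the bags containing it form a connected subtree. Here edge (6,3) lies in no bag, so the decomposition is invalid.

No — edge (6,3) lies in no bag.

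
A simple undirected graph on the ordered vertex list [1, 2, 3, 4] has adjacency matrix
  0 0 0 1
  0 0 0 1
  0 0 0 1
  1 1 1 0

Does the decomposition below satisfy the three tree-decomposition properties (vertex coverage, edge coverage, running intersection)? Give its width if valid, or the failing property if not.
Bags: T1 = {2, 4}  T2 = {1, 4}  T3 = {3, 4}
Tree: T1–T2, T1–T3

Yes; width 1.

Vertex coverage: the bags together contain {1, 2, 3, 4}, the full vertex set. Edge coverage: each edge of G has both endpoints in at least one bag. Running intersection: for every vertex, the bags containing it form a connected subtree. All three properties hold, so this is a valid tree decomposition of width max|bag| − 1 = 1, and hence tw(G) ≤ 1.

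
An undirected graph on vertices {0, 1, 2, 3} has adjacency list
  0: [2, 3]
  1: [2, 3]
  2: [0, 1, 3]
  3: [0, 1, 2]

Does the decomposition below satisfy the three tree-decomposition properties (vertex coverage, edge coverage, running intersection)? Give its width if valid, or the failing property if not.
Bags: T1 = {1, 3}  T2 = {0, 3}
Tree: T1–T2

No — vertex 2 appears in no bag.

A tree decomposition must satisfy three properties: every vertex lies in some bag; for every edge, both endpoints lie together in some bag; and for every vertex, the bags containing it form a connected subtree. Here vertex 2 appears in no bag, so the decomposition is invalid.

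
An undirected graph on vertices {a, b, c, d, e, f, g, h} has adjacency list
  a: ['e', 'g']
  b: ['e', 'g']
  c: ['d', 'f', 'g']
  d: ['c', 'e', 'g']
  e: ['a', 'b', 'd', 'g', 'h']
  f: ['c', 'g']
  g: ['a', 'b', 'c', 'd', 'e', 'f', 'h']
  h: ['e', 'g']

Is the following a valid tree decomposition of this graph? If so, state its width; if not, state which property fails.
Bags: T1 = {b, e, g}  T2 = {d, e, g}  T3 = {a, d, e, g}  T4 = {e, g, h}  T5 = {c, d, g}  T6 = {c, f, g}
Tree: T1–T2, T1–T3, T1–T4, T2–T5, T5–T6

A tree decomposition must satisfy three properties: every vertex lies in some bag; for every edge, both endpoints lie together in some bag; and for every vertex, the bags containing it form a connected subtree. Here bags containing vertex d are not connected in the tree, so the decomposition is invalid.

No — bags containing vertex d are not connected in the tree.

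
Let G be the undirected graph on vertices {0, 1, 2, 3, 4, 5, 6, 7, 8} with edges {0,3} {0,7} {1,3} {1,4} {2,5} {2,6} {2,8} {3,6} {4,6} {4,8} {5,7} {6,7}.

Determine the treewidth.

A width-3 tree decomposition is:
Bags: B1 = {0, 3, 5, 7}  B2 = {3, 5, 6, 7}  B3 = {2, 3, 5, 6}  B4 = {1, 2, 3, 6}  B5 = {1, 2, 4, 6}  B6 = {1, 2, 4, 8}
Tree: B1–B2, B2–B3, B3–B4, B4–B5, B5–B6
The largest bag has 4 vertices, giving width 3; this decomposition certifies tw(G) ≤ 3. For the lower bound: the 4 vertex sets {0,5,7}, {3}, {6}, {1,2,4,8} are disjoint, each induces a connected subgraph, and every pair is joined by at least one edge of G. Contracting each set to a single vertex therefore yields K_{4} as a minor, and since treewidth is minor-monotone, tw(G) ≥ tw(K_{4}) = 3. Combining the bounds, tw(G) = 3.

3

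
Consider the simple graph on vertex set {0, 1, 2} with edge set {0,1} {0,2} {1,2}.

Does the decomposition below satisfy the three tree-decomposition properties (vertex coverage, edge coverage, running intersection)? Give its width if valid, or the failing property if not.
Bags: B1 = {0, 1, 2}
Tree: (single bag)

Checking the three conditions: (i) the bags cover all of {0, 1, 2}; (ii) for each edge, some bag contains both endpoints; (iii) the bags containing any fixed vertex form a subtree. All hold, so the decomposition is valid with width 3 − 1 = 2.

Yes; width 2.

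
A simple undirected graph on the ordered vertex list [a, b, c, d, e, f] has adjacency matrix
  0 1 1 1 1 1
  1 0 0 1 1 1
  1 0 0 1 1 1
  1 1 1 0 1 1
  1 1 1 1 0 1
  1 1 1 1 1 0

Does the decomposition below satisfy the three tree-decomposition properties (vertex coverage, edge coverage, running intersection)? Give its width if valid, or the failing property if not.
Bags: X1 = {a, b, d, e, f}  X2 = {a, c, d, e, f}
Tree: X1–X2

Yes; width 4.

Every vertex of G appears in some bag (union = {a, b, c, d, e, f}); every edge is covered by a bag; and for each vertex v the set of bags containing v is connected in the bag tree. The decomposition is therefore valid. The largest bag has 5 vertices, so the width is 4.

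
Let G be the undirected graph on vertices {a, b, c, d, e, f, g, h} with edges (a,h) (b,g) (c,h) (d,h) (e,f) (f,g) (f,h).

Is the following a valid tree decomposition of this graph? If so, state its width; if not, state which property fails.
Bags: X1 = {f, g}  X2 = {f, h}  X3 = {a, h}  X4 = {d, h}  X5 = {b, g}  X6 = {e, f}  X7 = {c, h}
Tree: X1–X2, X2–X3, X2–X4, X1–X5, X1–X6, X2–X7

Yes; width 1.

Checking the three conditions: (i) the bags cover all of {a, b, c, d, e, f, g, h}; (ii) for each edge, some bag contains both endpoints; (iii) the bags containing any fixed vertex form a subtree. All hold, so the decomposition is valid with width 2 − 1 = 1.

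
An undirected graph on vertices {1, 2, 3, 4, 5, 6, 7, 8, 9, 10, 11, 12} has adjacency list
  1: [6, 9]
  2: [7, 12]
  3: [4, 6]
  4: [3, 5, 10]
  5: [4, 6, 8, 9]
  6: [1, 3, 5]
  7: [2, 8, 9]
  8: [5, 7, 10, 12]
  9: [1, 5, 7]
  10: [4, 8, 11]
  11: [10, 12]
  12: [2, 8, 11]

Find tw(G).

A width-3 tree decomposition is:
Bags: B1 = {1, 3, 4, 6}  B2 = {1, 4, 5, 6}  B3 = {1, 4, 5, 9}  B4 = {4, 5, 9, 10}  B5 = {5, 8, 9, 10}  B6 = {7, 8, 9, 10}  B7 = {7, 8, 10, 11}  B8 = {7, 8, 11, 12}  B9 = {2, 7, 11, 12}
Tree: B1–B2, B2–B3, B3–B4, B4–B5, B5–B6, B6–B7, B7–B8, B8–B9
Every bag has size at most 4, so the width is 4 − 1 = 3 and tw(G) ≤ 3. For the lower bound: the 4 vertex sets {1,3,6}, {4}, {5}, {7,8,9,10} are disjoint, each induces a connected subgraph, and every pair is joined by at least one edge of G. Contracting each set to a single vertex therefore yields K_{4} as a minor, and since treewidth is minor-monotone, tw(G) ≥ tw(K_{4}) = 3. The upper and lower bounds meet at 3, so that is the treewidth.

3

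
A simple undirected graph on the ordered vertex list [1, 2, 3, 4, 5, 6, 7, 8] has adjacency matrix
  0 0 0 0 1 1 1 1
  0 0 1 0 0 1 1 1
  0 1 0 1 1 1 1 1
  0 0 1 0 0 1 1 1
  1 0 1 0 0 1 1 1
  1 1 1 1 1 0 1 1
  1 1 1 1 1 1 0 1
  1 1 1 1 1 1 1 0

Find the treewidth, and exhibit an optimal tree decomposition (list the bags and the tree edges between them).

The largest bag has 5 vertices, giving width 4; this decomposition certifies tw(G) ≤ 4. Conversely, {1, 5, 6, 7, 8} is a clique of size 5, and the vertices of any clique must share a bag in every tree decomposition; so some bag has ≥ 5 vertices and tw(G) ≥ 4. Combining the bounds, tw(G) = 4.

Treewidth 4.
Bags: B1 = {3, 4, 6, 7, 8}  B2 = {3, 5, 6, 7, 8}  B3 = {2, 3, 6, 7, 8}  B4 = {1, 5, 6, 7, 8}
Tree: B1–B2, B1–B3, B2–B4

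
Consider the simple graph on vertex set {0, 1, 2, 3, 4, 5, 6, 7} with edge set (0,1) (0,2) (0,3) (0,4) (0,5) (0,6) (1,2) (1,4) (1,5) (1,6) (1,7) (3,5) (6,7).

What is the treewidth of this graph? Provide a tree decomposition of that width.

The largest bag has 3 vertices, giving width 2; this decomposition certifies tw(G) ≤ 2. Conversely, {0, 1, 2} is a clique of size 3, and the vertices of any clique must share a bag in every tree decomposition; so some bag has ≥ 3 vertices and tw(G) ≥ 2. Hence tw(G) = 2 exactly.

Treewidth 2.
One optimal decomposition is:
Bags: B1 = {0, 1, 2}  B2 = {0, 1, 5}  B3 = {0, 1, 4}  B4 = {0, 1, 6}  B5 = {0, 3, 5}  B6 = {1, 6, 7}
Tree: B1–B2, B1–B3, B3–B4, B2–B5, B4–B6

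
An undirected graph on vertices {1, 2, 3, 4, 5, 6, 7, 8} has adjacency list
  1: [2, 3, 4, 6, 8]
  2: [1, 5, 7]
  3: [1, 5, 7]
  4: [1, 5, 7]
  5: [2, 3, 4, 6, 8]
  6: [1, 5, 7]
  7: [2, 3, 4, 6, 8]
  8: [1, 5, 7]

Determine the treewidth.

A width-3 tree decomposition is:
Bags: B1 = {1, 5, 6, 7}  B2 = {1, 3, 5, 7}  B3 = {1, 4, 5, 7}  B4 = {1, 2, 5, 7}  B5 = {1, 5, 7, 8}
Tree: B1–B2, B2–B3, B3–B4, B4–B5
The largest bag has 4 vertices, giving width 3; this decomposition certifies tw(G) ≤ 3. For the lower bound: the 4 vertex sets {5,6}, {3,7}, {1}, {4} are disjoint, each induces a connected subgraph, and every pair is joined by at least one edge of G. Contracting each set to a single vertex therefore yields K_{4} as a minor, and since treewidth is minor-monotone, tw(G) ≥ tw(K_{4}) = 3. Therefore the treewidth is 3.

3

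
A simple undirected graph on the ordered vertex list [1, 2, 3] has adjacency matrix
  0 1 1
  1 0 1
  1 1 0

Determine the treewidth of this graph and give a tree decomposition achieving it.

A single bag containing all 3 vertices is trivially a valid decomposition of width 2. Conversely, {1, 2, 3} is a clique of size 3, and the vertices of any clique must share a bag in every tree decomposition; so some bag has ≥ 3 vertices and tw(G) ≥ 2. Hence tw(G) = 2 exactly.

Treewidth 2.
One optimal decomposition is:
Bags: B1 = {1, 2, 3}
Tree: (single bag)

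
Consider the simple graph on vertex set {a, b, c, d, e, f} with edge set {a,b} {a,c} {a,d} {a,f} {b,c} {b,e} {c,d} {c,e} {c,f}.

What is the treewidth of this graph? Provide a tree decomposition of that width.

Each bag holds 3 vertices, so the decomposition has width 2, which upper-bounds the treewidth. On the other hand G contains the 3-clique {b, c, e}. A clique must lie in a single bag of any decomposition, so no decomposition can have width below 2. Combining the bounds, tw(G) = 2.

Treewidth 2.
Bags: B1 = {a, b, c}  B2 = {b, c, e}  B3 = {a, c, d}  B4 = {a, c, f}
Tree: B1–B2, B1–B3, B3–B4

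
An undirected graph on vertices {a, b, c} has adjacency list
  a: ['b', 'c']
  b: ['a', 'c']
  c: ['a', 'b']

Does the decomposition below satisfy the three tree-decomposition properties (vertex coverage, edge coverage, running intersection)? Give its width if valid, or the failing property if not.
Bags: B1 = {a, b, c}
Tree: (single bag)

Checking the three conditions: (i) the bags cover all of {a, b, c}; (ii) for each edge, some bag contains both endpoints; (iii) the bags containing any fixed vertex form a subtree. All hold, so the decomposition is valid with width 3 − 1 = 2.

Yes; width 2.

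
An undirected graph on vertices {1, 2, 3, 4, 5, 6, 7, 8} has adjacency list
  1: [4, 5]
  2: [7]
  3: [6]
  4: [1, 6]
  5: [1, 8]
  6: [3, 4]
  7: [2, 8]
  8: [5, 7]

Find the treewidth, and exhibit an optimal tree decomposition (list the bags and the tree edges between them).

Treewidth 1.
One optimal decomposition is:
Bags: B1 = {2, 7}  B2 = {7, 8}  B3 = {5, 8}  B4 = {1, 5}  B5 = {1, 4}  B6 = {4, 6}  B7 = {3, 6}
Tree: B1–B2, B2–B3, B3–B4, B4–B5, B5–B6, B6–B7

Each bag holds 2 vertices, so the decomposition has width 1, which upper-bounds the treewidth. G has an edge, so its treewidth is at least 1. The upper and lower bounds meet at 1, so that is the treewidth.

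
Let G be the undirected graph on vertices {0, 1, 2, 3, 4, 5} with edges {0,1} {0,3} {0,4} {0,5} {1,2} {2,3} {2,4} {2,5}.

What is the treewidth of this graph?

2

A width-2 tree decomposition is:
Bags: B1 = {0, 2, 4}  B2 = {0, 1, 2}  B3 = {0, 2, 5}  B4 = {0, 2, 3}
Tree: B1–B2, B2–B3, B3–B4
Every bag has size at most 3, so the width is 3 − 1 = 2 and tw(G) ≤ 2. For the lower bound, G contains the cycle 4–0–1–2–4, so G is not a forest; only forests have treewidth ≤ 1, hence tw(G) ≥ 2. Combining the bounds, tw(G) = 2.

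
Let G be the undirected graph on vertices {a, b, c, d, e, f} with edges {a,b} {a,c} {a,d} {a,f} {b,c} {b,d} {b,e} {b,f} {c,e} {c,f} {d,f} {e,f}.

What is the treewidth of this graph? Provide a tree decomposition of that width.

The largest bag has 4 vertices, giving width 3; this decomposition certifies tw(G) ≤ 3. For the lower bound, the 4 vertices {a, b, d, f} are pairwise adjacent, and any tree decomposition puts a clique entirely inside one bag — forcing width ≥ 3. Hence tw(G) = 3 exactly.

Treewidth 3.
One such decomposition:
Bags: B1 = {a, b, c, f}  B2 = {a, b, d, f}  B3 = {b, c, e, f}
Tree: B1–B2, B1–B3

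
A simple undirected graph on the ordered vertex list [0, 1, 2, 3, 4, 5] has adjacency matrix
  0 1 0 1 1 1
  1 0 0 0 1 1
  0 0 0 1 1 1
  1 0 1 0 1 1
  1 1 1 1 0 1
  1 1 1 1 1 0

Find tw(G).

A width-3 tree decomposition is:
Bags: B1 = {0, 1, 4, 5}  B2 = {0, 3, 4, 5}  B3 = {2, 3, 4, 5}
Tree: B1–B2, B2–B3
The largest bag has 4 vertices, giving width 3; this decomposition certifies tw(G) ≤ 3. For the lower bound, the 4 vertices {0, 1, 4, 5} are pairwise adjacent, and any tree decomposition puts a clique entirely inside one bag — forcing width ≥ 3. Combining the bounds, tw(G) = 3.

3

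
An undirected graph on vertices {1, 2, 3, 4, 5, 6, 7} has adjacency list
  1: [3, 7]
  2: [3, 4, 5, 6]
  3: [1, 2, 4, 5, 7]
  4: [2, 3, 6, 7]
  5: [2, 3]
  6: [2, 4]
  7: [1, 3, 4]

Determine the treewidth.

2

A width-2 tree decomposition is:
Bags: B1 = {3, 4, 7}  B2 = {1, 3, 7}  B3 = {2, 3, 4}  B4 = {2, 4, 6}  B5 = {2, 3, 5}
Tree: B1–B2, B1–B3, B3–B4, B3–B5
Every bag has size at most 3, so the width is 3 − 1 = 2 and tw(G) ≤ 2. For the lower bound, the 3 vertices {1, 3, 7} are pairwise adjacent, and any tree decomposition puts a clique entirely inside one bag — forcing width ≥ 2. Combining the bounds, tw(G) = 2.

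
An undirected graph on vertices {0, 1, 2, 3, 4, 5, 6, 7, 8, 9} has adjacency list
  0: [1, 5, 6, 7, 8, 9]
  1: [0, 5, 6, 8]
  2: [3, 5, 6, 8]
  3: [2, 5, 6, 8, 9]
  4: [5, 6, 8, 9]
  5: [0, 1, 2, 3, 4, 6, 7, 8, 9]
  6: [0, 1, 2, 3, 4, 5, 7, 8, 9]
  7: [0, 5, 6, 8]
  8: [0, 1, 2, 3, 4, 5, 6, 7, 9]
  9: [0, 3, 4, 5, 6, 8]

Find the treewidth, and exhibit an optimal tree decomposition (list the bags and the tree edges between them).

Treewidth 4.
One optimal decomposition is:
Bags: B1 = {0, 1, 5, 6, 8}  B2 = {0, 5, 6, 8, 9}  B3 = {4, 5, 6, 8, 9}  B4 = {3, 5, 6, 8, 9}  B5 = {0, 5, 6, 7, 8}  B6 = {2, 3, 5, 6, 8}
Tree: B1–B2, B2–B3, B3–B4, B1–B5, B4–B6

Each bag holds 5 vertices, so the decomposition has width 4, which upper-bounds the treewidth. On the other hand G contains the 5-clique {0, 1, 5, 6, 8}. A clique must lie in a single bag of any decomposition, so no decomposition can have width below 4. Combining the bounds, tw(G) = 4.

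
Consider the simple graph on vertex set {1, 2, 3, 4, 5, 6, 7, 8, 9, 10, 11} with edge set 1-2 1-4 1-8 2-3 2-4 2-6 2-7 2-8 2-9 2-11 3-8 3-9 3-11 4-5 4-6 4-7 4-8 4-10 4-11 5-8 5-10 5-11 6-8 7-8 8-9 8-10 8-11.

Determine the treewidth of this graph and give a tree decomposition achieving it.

Every bag has size at most 4, so the width is 4 − 1 = 3 and tw(G) ≤ 3. For the lower bound, the 4 vertices {2, 3, 8, 9} are pairwise adjacent, and any tree decomposition puts a clique entirely inside one bag — forcing width ≥ 3. Therefore the treewidth is 3.

Treewidth 3.
One optimal decomposition is:
Bags: B1 = {2, 4, 8, 11}  B2 = {2, 4, 7, 8}  B3 = {2, 4, 6, 8}  B4 = {2, 3, 8, 11}  B5 = {4, 5, 8, 11}  B6 = {2, 3, 8, 9}  B7 = {4, 5, 8, 10}  B8 = {1, 2, 4, 8}
Tree: B1–B2, B2–B3, B1–B4, B1–B5, B4–B6, B5–B7, B3–B8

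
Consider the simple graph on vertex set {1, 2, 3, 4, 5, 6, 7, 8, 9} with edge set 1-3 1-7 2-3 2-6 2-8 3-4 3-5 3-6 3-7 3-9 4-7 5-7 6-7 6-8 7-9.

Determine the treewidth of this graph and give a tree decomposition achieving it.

Treewidth 2.
One optimal decomposition is:
Bags: B1 = {3, 6, 7}  B2 = {3, 4, 7}  B3 = {1, 3, 7}  B4 = {2, 3, 6}  B5 = {3, 7, 9}  B6 = {2, 6, 8}  B7 = {3, 5, 7}
Tree: B1–B2, B2–B3, B1–B4, B2–B5, B4–B6, B1–B7

Each bag holds 3 vertices, so the decomposition has width 2, which upper-bounds the treewidth. For the lower bound, the 3 vertices {2, 6, 8} are pairwise adjacent, and any tree decomposition puts a clique entirely inside one bag — forcing width ≥ 2. The upper and lower bounds meet at 2, so that is the treewidth.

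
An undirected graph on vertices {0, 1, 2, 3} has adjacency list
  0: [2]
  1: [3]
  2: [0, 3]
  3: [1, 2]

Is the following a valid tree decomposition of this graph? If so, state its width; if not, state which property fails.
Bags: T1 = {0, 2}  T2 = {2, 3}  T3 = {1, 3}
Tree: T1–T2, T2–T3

Every vertex of G appears in some bag (union = {0, 1, 2, 3}); every edge is covered by a bag; and for each vertex v the set of bags containing v is connected in the bag tree. The decomposition is therefore valid. The largest bag has 2 vertices, so the width is 1.

Yes; width 1.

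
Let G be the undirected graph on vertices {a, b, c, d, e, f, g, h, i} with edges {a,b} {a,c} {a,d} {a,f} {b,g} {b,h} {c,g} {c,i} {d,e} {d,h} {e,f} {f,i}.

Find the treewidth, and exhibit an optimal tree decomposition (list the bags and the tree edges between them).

Treewidth 3.
Bags: B1 = {d, e, f, i}  B2 = {a, d, f, i}  B3 = {a, c, d, i}  B4 = {a, c, d, h}  B5 = {a, b, c, h}  B6 = {b, c, g, h}
Tree: B1–B2, B2–B3, B3–B4, B4–B5, B5–B6

Each bag holds 4 vertices, so the decomposition has width 3, which upper-bounds the treewidth. For the lower bound: the 4 vertex sets {e,f,i}, {d}, {a}, {b,c,g,h} are disjoint, each induces a connected subgraph, and every pair is joined by at least one edge of G. Contracting each set to a single vertex therefore yields K_{4} as a minor, and since treewidth is minor-monotone, tw(G) ≥ tw(K_{4}) = 3. Hence tw(G) = 3 exactly.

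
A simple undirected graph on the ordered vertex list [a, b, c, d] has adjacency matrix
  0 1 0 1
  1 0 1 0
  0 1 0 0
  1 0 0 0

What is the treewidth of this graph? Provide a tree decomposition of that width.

Every bag has size at most 2, so the width is 2 − 1 = 1 and tw(G) ≤ 1. Since G has at least one edge (e.g. d–a), it is not an edgeless graph, so tw(G) ≥ 1. Therefore the treewidth is 1.

Treewidth 1.
One such decomposition:
Bags: B1 = {a, d}  B2 = {a, b}  B3 = {b, c}
Tree: B1–B2, B2–B3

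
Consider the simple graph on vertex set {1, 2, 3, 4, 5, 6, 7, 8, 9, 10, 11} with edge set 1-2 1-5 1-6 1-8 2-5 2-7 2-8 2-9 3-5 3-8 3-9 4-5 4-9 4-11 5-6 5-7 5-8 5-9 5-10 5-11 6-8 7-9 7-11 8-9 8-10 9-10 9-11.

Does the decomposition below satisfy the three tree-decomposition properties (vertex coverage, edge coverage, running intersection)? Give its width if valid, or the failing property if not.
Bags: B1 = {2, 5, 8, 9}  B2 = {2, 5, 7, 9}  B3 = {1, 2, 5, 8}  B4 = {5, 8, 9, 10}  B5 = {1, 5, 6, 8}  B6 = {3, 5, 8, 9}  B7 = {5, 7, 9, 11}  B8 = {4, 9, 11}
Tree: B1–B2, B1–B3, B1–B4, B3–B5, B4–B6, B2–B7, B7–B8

No — edge (5,4) lies in no bag.

A tree decomposition must satisfy three properties: every vertex lies in some bag; for every edge, both endpoints lie together in some bag; and for every vertex, the bags containing it form a connected subtree. Here edge (5,4) lies in no bag, so the decomposition is invalid.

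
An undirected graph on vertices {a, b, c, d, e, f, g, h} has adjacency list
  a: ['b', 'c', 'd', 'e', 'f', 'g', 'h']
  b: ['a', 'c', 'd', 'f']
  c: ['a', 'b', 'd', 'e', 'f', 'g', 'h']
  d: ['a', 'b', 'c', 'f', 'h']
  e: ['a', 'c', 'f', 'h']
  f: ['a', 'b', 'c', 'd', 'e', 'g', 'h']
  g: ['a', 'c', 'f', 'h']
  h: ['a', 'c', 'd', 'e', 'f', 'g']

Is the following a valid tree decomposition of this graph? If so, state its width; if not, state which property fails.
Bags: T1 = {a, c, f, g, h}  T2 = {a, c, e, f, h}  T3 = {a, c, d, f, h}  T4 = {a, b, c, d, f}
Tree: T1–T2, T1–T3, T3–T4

Yes; width 4.

Checking the three conditions: (i) the bags cover all of {a, b, c, d, e, f, g, h}; (ii) for each edge, some bag contains both endpoints; (iii) the bags containing any fixed vertex form a subtree. All hold, so the decomposition is valid with width 5 − 1 = 4.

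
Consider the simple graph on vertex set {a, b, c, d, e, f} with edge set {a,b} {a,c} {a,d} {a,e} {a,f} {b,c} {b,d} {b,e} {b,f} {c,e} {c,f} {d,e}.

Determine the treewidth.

A width-3 tree decomposition is:
Bags: B1 = {a, b, c, e}  B2 = {a, b, c, f}  B3 = {a, b, d, e}
Tree: B1–B2, B1–B3
Each bag holds 4 vertices, so the decomposition has width 3, which upper-bounds the treewidth. On the other hand G contains the 4-clique {a, b, d, e}. A clique must lie in a single bag of any decomposition, so no decomposition can have width below 3. Hence tw(G) = 3 exactly.

3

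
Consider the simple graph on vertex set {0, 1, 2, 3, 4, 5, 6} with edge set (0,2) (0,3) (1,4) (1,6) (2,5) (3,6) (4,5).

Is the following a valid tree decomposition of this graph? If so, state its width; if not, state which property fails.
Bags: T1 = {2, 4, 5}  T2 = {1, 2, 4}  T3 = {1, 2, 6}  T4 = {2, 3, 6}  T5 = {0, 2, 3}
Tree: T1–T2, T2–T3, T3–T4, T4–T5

Yes; width 2.

Every vertex of G appears in some bag (union = {0, 1, 2, 3, 4, 5, 6}); every edge is covered by a bag; and for each vertex v the set of bags containing v is connected in the bag tree. The decomposition is therefore valid. The largest bag has 3 vertices, so the width is 2.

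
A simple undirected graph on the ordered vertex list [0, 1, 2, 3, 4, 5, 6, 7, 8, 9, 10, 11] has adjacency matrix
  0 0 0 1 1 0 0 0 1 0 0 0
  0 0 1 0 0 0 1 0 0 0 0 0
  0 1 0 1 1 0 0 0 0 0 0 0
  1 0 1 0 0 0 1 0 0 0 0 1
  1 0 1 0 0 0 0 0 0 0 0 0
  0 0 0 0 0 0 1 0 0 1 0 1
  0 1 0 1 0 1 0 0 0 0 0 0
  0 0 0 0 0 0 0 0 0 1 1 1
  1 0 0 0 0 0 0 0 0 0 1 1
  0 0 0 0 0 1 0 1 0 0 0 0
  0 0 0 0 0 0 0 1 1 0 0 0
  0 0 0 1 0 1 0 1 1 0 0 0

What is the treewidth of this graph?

3

A width-3 tree decomposition is:
Bags: B1 = {7, 8, 9, 10}  B2 = {7, 8, 9, 11}  B3 = {5, 8, 9, 11}  B4 = {0, 5, 8, 11}  B5 = {0, 3, 5, 11}  B6 = {0, 3, 5, 6}  B7 = {0, 3, 4, 6}  B8 = {2, 3, 4, 6}  B9 = {1, 2, 4, 6}
Tree: B1–B2, B2–B3, B3–B4, B4–B5, B5–B6, B6–B7, B7–B8, B8–B9
Each bag holds 4 vertices, so the decomposition has width 3, which upper-bounds the treewidth. For the lower bound: the 4 vertex sets {7,9,10}, {8}, {11}, {0,3,5,6} are disjoint, each induces a connected subgraph, and every pair is joined by at least one edge of G. Contracting each set to a single vertex therefore yields K_{4} as a minor, and since treewidth is minor-monotone, tw(G) ≥ tw(K_{4}) = 3. Combining the bounds, tw(G) = 3.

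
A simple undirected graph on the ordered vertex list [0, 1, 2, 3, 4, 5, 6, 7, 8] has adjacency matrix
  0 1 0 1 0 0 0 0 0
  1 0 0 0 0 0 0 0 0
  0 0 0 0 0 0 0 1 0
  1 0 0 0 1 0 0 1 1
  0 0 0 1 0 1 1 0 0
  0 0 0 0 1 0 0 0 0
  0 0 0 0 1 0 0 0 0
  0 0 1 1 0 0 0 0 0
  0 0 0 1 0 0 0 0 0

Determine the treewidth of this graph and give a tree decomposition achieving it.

The largest bag has 2 vertices, giving width 1; this decomposition certifies tw(G) ≤ 1. Any graph with an edge has treewidth ≥ 1, and G has the edge 4–3. Therefore the treewidth is 1.

Treewidth 1.
One optimal decomposition is:
Bags: B1 = {3, 4}  B2 = {0, 3}  B3 = {3, 8}  B4 = {3, 7}  B5 = {2, 7}  B6 = {0, 1}  B7 = {4, 5}  B8 = {4, 6}
Tree: B1–B2, B2–B3, B3–B4, B4–B5, B2–B6, B1–B7, B1–B8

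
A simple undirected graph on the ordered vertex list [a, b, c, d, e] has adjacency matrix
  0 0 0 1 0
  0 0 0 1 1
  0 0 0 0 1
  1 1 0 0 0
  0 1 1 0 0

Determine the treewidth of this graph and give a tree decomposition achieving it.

Treewidth 1.
One such decomposition:
Bags: B1 = {b, e}  B2 = {b, d}  B3 = {a, d}  B4 = {c, e}
Tree: B1–B2, B2–B3, B1–B4

The largest bag has 2 vertices, giving width 1; this decomposition certifies tw(G) ≤ 1. Since G has at least one edge (e.g. b–e), it is not an edgeless graph, so tw(G) ≥ 1. The upper and lower bounds meet at 1, so that is the treewidth.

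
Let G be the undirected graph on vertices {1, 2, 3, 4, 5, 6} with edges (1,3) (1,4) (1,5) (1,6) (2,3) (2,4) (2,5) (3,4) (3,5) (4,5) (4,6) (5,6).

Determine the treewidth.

A width-3 tree decomposition is:
Bags: B1 = {1, 3, 4, 5}  B2 = {1, 4, 5, 6}  B3 = {2, 3, 4, 5}
Tree: B1–B2, B1–B3
Each bag holds 4 vertices, so the decomposition has width 3, which upper-bounds the treewidth. Conversely, {1, 3, 4, 5} is a clique of size 4, and the vertices of any clique must share a bag in every tree decomposition; so some bag has ≥ 4 vertices and tw(G) ≥ 3. Hence tw(G) = 3 exactly.

3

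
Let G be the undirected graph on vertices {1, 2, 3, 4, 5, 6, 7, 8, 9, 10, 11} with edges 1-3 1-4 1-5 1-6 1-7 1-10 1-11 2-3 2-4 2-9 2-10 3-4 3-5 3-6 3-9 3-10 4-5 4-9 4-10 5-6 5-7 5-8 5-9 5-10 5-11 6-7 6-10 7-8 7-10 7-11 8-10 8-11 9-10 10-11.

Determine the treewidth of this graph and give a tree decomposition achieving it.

Treewidth 4.
One such decomposition:
Bags: B1 = {1, 3, 4, 5, 10}  B2 = {1, 3, 5, 6, 10}  B3 = {3, 4, 5, 9, 10}  B4 = {1, 5, 6, 7, 10}  B5 = {2, 3, 4, 9, 10}  B6 = {1, 5, 7, 10, 11}  B7 = {5, 7, 8, 10, 11}
Tree: B1–B2, B1–B3, B2–B4, B3–B5, B4–B6, B6–B7

Each bag holds 5 vertices, so the decomposition has width 4, which upper-bounds the treewidth. For the lower bound, the 5 vertices {2, 3, 4, 9, 10} are pairwise adjacent, and any tree decomposition puts a clique entirely inside one bag — forcing width ≥ 4. Combining the bounds, tw(G) = 4.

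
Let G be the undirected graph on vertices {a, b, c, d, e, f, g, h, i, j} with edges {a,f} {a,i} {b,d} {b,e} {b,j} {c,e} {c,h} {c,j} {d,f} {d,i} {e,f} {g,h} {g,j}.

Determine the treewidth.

2

A width-2 tree decomposition is:
Bags: B1 = {c, g, h}  B2 = {c, g, j}  B3 = {c, e, j}  B4 = {b, e, j}  B5 = {b, e, f}  B6 = {b, d, f}  B7 = {a, d, f}  B8 = {a, d, i}
Tree: B1–B2, B2–B3, B3–B4, B4–B5, B5–B6, B6–B7, B7–B8
Each bag holds 3 vertices, so the decomposition has width 2, which upper-bounds the treewidth. Since h–g–j–c–h is a cycle in G, G is not acyclic. Forests are exactly the graphs of treewidth ≤ 1, so tw(G) ≥ 2. Therefore the treewidth is 2.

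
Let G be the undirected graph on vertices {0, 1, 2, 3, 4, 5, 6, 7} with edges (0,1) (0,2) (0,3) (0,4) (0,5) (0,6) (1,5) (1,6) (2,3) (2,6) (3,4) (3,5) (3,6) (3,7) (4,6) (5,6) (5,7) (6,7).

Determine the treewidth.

A width-3 tree decomposition is:
Bags: B1 = {0, 3, 5, 6}  B2 = {0, 1, 5, 6}  B3 = {0, 3, 4, 6}  B4 = {0, 2, 3, 6}  B5 = {3, 5, 6, 7}
Tree: B1–B2, B1–B3, B1–B4, B1–B5
Each bag holds 4 vertices, so the decomposition has width 3, which upper-bounds the treewidth. Conversely, {0, 1, 5, 6} is a clique of size 4, and the vertices of any clique must share a bag in every tree decomposition; so some bag has ≥ 4 vertices and tw(G) ≥ 3. Therefore the treewidth is 3.

3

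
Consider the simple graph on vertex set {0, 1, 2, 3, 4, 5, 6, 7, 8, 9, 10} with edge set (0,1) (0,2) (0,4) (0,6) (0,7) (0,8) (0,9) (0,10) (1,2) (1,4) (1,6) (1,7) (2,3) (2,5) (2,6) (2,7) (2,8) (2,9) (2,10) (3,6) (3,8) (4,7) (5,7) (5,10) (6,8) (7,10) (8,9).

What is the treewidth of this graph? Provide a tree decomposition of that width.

Every bag has size at most 4, so the width is 4 − 1 = 3 and tw(G) ≤ 3. On the other hand G contains the 4-clique {0, 2, 8, 9}. A clique must lie in a single bag of any decomposition, so no decomposition can have width below 3. Hence tw(G) = 3 exactly.

Treewidth 3.
One optimal decomposition is:
Bags: B1 = {0, 1, 2, 6}  B2 = {0, 1, 2, 7}  B3 = {0, 2, 6, 8}  B4 = {2, 3, 6, 8}  B5 = {0, 1, 4, 7}  B6 = {0, 2, 7, 10}  B7 = {2, 5, 7, 10}  B8 = {0, 2, 8, 9}
Tree: B1–B2, B1–B3, B3–B4, B2–B5, B2–B6, B6–B7, B3–B8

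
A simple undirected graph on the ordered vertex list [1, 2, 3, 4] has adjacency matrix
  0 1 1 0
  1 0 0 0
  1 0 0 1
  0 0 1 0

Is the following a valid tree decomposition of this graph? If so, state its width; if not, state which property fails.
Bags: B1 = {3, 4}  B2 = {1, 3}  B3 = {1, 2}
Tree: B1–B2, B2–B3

Every vertex of G appears in some bag (union = {1, 2, 3, 4}); every edge is covered by a bag; and for each vertex v the set of bags containing v is connected in the bag tree. The decomposition is therefore valid. The largest bag has 2 vertices, so the width is 1.

Yes; width 1.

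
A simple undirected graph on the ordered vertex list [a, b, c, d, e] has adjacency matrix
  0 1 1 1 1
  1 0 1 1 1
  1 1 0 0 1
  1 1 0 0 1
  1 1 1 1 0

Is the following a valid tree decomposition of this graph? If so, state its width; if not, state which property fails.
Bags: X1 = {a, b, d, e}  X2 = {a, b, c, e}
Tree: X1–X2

Yes; width 3.

Every vertex of G appears in some bag (union = {a, b, c, d, e}); every edge is covered by a bag; and for each vertex v the set of bags containing v is connected in the bag tree. The decomposition is therefore valid. The largest bag has 4 vertices, so the width is 3.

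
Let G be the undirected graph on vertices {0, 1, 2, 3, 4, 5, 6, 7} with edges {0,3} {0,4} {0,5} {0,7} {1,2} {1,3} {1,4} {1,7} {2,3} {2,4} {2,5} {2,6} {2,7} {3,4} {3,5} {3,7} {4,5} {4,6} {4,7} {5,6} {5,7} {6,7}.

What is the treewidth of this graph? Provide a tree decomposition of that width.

Treewidth 4.
One such decomposition:
Bags: B1 = {2, 3, 4, 5, 7}  B2 = {1, 2, 3, 4, 7}  B3 = {2, 4, 5, 6, 7}  B4 = {0, 3, 4, 5, 7}
Tree: B1–B2, B1–B3, B1–B4

Each bag holds 5 vertices, so the decomposition has width 4, which upper-bounds the treewidth. For the lower bound, the 5 vertices {0, 3, 4, 5, 7} are pairwise adjacent, and any tree decomposition puts a clique entirely inside one bag — forcing width ≥ 4. Hence tw(G) = 4 exactly.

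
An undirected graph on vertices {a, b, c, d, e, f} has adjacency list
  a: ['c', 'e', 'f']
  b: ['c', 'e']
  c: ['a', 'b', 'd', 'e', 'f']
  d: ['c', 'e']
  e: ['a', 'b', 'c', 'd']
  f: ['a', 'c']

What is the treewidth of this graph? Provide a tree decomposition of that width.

Treewidth 2.
One such decomposition:
Bags: B1 = {a, c, e}  B2 = {a, c, f}  B3 = {c, d, e}  B4 = {b, c, e}
Tree: B1–B2, B1–B3, B1–B4

Each bag holds 3 vertices, so the decomposition has width 2, which upper-bounds the treewidth. For the lower bound, the 3 vertices {c, d, e} are pairwise adjacent, and any tree decomposition puts a clique entirely inside one bag — forcing width ≥ 2. The upper and lower bounds meet at 2, so that is the treewidth.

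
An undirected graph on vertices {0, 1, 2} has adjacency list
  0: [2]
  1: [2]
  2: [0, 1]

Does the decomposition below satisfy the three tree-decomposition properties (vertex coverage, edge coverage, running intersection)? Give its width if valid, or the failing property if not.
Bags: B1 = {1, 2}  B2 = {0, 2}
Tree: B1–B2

Yes; width 1.

Every vertex of G appears in some bag (union = {0, 1, 2}); every edge is covered by a bag; and for each vertex v the set of bags containing v is connected in the bag tree. The decomposition is therefore valid. The largest bag has 2 vertices, so the width is 1.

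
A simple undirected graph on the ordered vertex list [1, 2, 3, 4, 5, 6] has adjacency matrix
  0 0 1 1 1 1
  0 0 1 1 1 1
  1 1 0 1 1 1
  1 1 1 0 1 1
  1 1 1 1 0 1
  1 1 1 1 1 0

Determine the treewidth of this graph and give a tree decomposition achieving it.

Treewidth 4.
One optimal decomposition is:
Bags: B1 = {2, 3, 4, 5, 6}  B2 = {1, 3, 4, 5, 6}
Tree: B1–B2

The largest bag has 5 vertices, giving width 4; this decomposition certifies tw(G) ≤ 4. For the lower bound, the 5 vertices {1, 3, 4, 5, 6} are pairwise adjacent, and any tree decomposition puts a clique entirely inside one bag — forcing width ≥ 4. Combining the bounds, tw(G) = 4.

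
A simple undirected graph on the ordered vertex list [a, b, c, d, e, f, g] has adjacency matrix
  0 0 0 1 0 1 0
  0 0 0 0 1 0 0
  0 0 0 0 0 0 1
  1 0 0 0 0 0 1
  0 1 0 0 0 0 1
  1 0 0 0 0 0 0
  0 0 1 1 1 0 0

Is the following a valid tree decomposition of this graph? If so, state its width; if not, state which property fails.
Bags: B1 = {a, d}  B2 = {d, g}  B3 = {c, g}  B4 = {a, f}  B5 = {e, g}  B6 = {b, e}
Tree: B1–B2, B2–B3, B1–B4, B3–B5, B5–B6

Checking the three conditions: (i) the bags cover all of {a, b, c, d, e, f, g}; (ii) for each edge, some bag contains both endpoints; (iii) the bags containing any fixed vertex form a subtree. All hold, so the decomposition is valid with width 2 − 1 = 1.

Yes; width 1.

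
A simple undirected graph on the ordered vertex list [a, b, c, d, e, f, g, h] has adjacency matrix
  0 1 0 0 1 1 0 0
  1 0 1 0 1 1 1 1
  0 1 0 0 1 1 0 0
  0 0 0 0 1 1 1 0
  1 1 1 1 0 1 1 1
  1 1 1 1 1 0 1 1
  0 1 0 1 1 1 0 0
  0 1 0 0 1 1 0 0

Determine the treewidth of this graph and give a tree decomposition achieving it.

Treewidth 3.
One such decomposition:
Bags: B1 = {b, c, e, f}  B2 = {b, e, f, g}  B3 = {d, e, f, g}  B4 = {b, e, f, h}  B5 = {a, b, e, f}
Tree: B1–B2, B2–B3, B2–B4, B1–B5

Each bag holds 4 vertices, so the decomposition has width 3, which upper-bounds the treewidth. On the other hand G contains the 4-clique {d, e, f, g}. A clique must lie in a single bag of any decomposition, so no decomposition can have width below 3. Therefore the treewidth is 3.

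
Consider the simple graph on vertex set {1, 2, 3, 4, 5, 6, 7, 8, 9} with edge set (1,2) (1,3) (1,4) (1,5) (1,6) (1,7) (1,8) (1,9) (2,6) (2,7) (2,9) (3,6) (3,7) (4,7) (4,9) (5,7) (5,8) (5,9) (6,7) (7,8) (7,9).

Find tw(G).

A width-3 tree decomposition is:
Bags: B1 = {1, 3, 6, 7}  B2 = {1, 2, 6, 7}  B3 = {1, 2, 7, 9}  B4 = {1, 4, 7, 9}  B5 = {1, 5, 7, 9}  B6 = {1, 5, 7, 8}
Tree: B1–B2, B2–B3, B3–B4, B3–B5, B5–B6
Every bag has size at most 4, so the width is 4 − 1 = 3 and tw(G) ≤ 3. On the other hand G contains the 4-clique {1, 5, 7, 8}. A clique must lie in a single bag of any decomposition, so no decomposition can have width below 3. Combining the bounds, tw(G) = 3.

3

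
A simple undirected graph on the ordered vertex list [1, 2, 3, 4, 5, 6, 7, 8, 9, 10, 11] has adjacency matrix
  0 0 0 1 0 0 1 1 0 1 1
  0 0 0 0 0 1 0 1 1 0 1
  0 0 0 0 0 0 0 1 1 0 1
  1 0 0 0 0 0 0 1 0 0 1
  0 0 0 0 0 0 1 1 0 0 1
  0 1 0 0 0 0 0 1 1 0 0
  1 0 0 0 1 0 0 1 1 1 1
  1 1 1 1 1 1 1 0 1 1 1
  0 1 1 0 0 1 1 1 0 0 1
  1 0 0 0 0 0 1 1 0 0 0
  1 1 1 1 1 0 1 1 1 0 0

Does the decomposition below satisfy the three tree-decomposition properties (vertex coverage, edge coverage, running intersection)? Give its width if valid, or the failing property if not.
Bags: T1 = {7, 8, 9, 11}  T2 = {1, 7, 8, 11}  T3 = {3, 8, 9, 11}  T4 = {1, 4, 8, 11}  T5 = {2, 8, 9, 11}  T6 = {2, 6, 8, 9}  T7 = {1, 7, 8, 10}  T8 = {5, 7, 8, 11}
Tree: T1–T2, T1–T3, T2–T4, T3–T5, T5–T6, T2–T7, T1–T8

Yes; width 3.

Checking the three conditions: (i) the bags cover all of {1, 2, 3, 4, 5, 6, 7, 8, 9, 10, 11}; (ii) for each edge, some bag contains both endpoints; (iii) the bags containing any fixed vertex form a subtree. All hold, so the decomposition is valid with width 4 − 1 = 3.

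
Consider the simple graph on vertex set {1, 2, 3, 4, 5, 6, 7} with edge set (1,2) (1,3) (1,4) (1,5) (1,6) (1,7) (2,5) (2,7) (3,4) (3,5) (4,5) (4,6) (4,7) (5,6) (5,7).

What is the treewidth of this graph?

A width-3 tree decomposition is:
Bags: B1 = {1, 4, 5, 7}  B2 = {1, 3, 4, 5}  B3 = {1, 4, 5, 6}  B4 = {1, 2, 5, 7}
Tree: B1–B2, B1–B3, B1–B4
Every bag has size at most 4, so the width is 4 − 1 = 3 and tw(G) ≤ 3. On the other hand G contains the 4-clique {1, 2, 5, 7}. A clique must lie in a single bag of any decomposition, so no decomposition can have width below 3. Therefore the treewidth is 3.

3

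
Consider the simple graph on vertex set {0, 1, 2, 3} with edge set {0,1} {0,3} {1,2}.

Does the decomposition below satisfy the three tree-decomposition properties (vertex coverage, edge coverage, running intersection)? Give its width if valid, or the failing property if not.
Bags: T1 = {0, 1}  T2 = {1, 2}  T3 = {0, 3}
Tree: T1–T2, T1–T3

Yes; width 1.

Vertex coverage: the bags together contain {0, 1, 2, 3}, the full vertex set. Edge coverage: each edge of G has both endpoints in at least one bag. Running intersection: for every vertex, the bags containing it form a connected subtree. All three properties hold, so this is a valid tree decomposition of width max|bag| − 1 = 1, and hence tw(G) ≤ 1.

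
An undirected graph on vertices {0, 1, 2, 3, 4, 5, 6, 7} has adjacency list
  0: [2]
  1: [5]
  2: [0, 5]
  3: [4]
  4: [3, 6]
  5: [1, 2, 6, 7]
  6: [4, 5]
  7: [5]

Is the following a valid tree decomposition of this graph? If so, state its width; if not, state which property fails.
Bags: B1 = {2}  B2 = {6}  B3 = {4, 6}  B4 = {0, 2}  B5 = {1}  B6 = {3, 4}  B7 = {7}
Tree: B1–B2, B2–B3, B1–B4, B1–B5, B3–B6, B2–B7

A tree decomposition must satisfy three properties: every vertex lies in some bag; for every edge, both endpoints lie together in some bag; and for every vertex, the bags containing it form a connected subtree. Here vertex 5 appears in no bag, so the decomposition is invalid.

No — vertex 5 appears in no bag.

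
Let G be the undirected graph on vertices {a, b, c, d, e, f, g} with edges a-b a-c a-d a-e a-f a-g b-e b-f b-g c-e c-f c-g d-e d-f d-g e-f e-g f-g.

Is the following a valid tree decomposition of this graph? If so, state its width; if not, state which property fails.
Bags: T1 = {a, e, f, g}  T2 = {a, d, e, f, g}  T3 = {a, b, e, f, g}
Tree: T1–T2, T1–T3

A tree decomposition must satisfy three properties: every vertex lies in some bag; for every edge, both endpoints lie together in some bag; and for every vertex, the bags containing it form a connected subtree. Here vertex c appears in no bag, so the decomposition is invalid.

No — vertex c appears in no bag.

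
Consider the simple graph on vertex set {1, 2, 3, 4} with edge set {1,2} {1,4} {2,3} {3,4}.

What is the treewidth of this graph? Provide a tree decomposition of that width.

Treewidth 2.
Bags: B1 = {1, 3, 4}  B2 = {1, 2, 3}
Tree: B1–B2

The largest bag has 3 vertices, giving width 2; this decomposition certifies tw(G) ≤ 2. For the lower bound, G contains the cycle 1–4–3–2–1, so G is not a forest; only forests have treewidth ≤ 1, hence tw(G) ≥ 2. Hence tw(G) = 2 exactly.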